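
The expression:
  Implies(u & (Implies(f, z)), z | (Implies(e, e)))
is always true.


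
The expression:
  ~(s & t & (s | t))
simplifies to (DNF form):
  ~s | ~t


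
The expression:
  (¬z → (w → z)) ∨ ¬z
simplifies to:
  True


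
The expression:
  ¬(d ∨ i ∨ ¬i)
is never true.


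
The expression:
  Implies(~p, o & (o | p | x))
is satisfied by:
  {o: True, p: True}
  {o: True, p: False}
  {p: True, o: False}


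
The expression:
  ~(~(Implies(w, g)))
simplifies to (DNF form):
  g | ~w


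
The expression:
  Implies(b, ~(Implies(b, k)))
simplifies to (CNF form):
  ~b | ~k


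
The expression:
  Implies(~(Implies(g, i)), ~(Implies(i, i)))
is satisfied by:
  {i: True, g: False}
  {g: False, i: False}
  {g: True, i: True}


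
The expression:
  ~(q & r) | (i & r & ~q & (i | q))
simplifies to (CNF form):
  ~q | ~r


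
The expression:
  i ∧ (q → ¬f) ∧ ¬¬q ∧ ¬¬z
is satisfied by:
  {z: True, i: True, q: True, f: False}


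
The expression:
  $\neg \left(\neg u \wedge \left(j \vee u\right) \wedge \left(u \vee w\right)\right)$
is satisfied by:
  {u: True, w: False, j: False}
  {w: False, j: False, u: False}
  {j: True, u: True, w: False}
  {j: True, w: False, u: False}
  {u: True, w: True, j: False}
  {w: True, u: False, j: False}
  {j: True, w: True, u: True}


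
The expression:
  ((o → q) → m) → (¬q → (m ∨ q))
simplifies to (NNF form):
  m ∨ q ∨ ¬o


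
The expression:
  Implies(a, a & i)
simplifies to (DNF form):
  i | ~a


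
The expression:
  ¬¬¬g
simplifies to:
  ¬g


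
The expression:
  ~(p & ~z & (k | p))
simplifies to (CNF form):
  z | ~p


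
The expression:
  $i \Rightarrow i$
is always true.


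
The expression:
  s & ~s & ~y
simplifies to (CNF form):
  False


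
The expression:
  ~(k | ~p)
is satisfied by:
  {p: True, k: False}


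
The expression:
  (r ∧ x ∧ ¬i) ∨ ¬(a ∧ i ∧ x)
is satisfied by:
  {x: False, a: False, i: False}
  {i: True, x: False, a: False}
  {a: True, x: False, i: False}
  {i: True, a: True, x: False}
  {x: True, i: False, a: False}
  {i: True, x: True, a: False}
  {a: True, x: True, i: False}


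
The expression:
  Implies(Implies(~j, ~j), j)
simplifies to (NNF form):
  j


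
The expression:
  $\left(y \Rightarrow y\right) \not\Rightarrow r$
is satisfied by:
  {r: False}


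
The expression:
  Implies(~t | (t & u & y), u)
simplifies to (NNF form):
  t | u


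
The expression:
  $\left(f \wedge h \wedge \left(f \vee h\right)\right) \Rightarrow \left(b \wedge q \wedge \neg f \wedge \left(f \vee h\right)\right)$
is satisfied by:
  {h: False, f: False}
  {f: True, h: False}
  {h: True, f: False}


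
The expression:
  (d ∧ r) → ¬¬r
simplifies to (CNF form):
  True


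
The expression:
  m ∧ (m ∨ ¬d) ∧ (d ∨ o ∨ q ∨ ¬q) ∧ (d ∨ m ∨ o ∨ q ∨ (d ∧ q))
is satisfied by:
  {m: True}


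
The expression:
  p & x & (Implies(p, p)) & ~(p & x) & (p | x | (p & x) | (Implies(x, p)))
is never true.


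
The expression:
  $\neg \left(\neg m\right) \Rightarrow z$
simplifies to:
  $z \vee \neg m$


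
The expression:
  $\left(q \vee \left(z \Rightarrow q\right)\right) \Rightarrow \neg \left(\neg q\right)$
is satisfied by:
  {q: True, z: True}
  {q: True, z: False}
  {z: True, q: False}


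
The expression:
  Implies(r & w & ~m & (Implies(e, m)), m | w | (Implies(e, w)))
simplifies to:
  True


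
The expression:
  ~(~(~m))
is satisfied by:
  {m: False}


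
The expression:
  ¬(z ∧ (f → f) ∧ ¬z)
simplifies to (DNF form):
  True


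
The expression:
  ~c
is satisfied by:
  {c: False}


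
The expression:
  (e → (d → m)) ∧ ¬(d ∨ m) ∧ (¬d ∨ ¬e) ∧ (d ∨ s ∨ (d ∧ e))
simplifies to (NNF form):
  s ∧ ¬d ∧ ¬m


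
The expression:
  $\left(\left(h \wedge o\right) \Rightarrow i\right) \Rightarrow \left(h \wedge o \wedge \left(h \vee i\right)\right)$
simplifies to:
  $h \wedge o$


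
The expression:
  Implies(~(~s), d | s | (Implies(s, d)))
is always true.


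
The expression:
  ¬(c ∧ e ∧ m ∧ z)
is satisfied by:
  {m: False, z: False, c: False, e: False}
  {e: True, m: False, z: False, c: False}
  {c: True, m: False, z: False, e: False}
  {e: True, c: True, m: False, z: False}
  {z: True, e: False, m: False, c: False}
  {e: True, z: True, m: False, c: False}
  {c: True, z: True, e: False, m: False}
  {e: True, c: True, z: True, m: False}
  {m: True, c: False, z: False, e: False}
  {e: True, m: True, c: False, z: False}
  {c: True, m: True, e: False, z: False}
  {e: True, c: True, m: True, z: False}
  {z: True, m: True, c: False, e: False}
  {e: True, z: True, m: True, c: False}
  {c: True, z: True, m: True, e: False}


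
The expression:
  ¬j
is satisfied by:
  {j: False}


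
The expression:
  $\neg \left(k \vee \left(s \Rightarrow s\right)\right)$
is never true.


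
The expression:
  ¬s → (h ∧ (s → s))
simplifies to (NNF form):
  h ∨ s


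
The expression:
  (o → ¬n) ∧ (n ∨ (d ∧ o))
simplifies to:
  (d ∨ n) ∧ (n ∨ o) ∧ (¬n ∨ ¬o)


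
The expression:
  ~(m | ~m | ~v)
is never true.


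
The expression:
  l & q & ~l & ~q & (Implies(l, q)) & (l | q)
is never true.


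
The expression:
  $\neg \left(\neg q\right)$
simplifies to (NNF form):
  $q$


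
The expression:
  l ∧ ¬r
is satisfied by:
  {l: True, r: False}


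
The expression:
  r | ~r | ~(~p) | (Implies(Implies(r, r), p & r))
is always true.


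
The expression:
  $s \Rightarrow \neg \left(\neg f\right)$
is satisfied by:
  {f: True, s: False}
  {s: False, f: False}
  {s: True, f: True}


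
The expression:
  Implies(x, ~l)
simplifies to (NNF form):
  ~l | ~x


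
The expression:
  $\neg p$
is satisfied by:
  {p: False}


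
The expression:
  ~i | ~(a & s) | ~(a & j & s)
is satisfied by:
  {s: False, a: False, i: False, j: False}
  {j: True, s: False, a: False, i: False}
  {i: True, s: False, a: False, j: False}
  {j: True, i: True, s: False, a: False}
  {a: True, j: False, s: False, i: False}
  {j: True, a: True, s: False, i: False}
  {i: True, a: True, j: False, s: False}
  {j: True, i: True, a: True, s: False}
  {s: True, i: False, a: False, j: False}
  {j: True, s: True, i: False, a: False}
  {i: True, s: True, j: False, a: False}
  {j: True, i: True, s: True, a: False}
  {a: True, s: True, i: False, j: False}
  {j: True, a: True, s: True, i: False}
  {i: True, a: True, s: True, j: False}


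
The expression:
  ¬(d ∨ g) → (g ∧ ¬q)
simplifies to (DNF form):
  d ∨ g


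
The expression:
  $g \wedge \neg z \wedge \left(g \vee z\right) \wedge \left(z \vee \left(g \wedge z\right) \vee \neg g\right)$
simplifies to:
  $\text{False}$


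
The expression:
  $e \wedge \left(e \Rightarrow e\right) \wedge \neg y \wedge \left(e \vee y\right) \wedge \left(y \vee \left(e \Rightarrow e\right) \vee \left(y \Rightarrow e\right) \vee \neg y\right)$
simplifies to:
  $e \wedge \neg y$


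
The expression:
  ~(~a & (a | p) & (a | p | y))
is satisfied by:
  {a: True, p: False}
  {p: False, a: False}
  {p: True, a: True}


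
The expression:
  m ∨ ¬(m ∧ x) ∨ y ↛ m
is always true.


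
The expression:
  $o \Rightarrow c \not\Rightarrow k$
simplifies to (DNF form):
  $\left(c \wedge \neg k\right) \vee \neg o$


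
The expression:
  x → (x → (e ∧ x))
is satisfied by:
  {e: True, x: False}
  {x: False, e: False}
  {x: True, e: True}


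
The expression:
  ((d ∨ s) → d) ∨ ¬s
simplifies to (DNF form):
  d ∨ ¬s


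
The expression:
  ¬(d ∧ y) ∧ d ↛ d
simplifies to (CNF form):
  False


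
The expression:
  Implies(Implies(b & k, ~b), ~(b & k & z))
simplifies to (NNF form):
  True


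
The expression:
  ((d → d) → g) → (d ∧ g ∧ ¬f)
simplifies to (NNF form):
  (d ∧ ¬f) ∨ ¬g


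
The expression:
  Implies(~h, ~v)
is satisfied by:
  {h: True, v: False}
  {v: False, h: False}
  {v: True, h: True}


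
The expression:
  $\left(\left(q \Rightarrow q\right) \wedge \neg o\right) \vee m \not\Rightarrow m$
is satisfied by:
  {o: False}


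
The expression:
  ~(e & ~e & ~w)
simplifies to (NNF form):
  True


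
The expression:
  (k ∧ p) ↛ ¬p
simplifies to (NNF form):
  k ∧ p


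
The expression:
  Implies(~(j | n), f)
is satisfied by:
  {n: True, f: True, j: True}
  {n: True, f: True, j: False}
  {n: True, j: True, f: False}
  {n: True, j: False, f: False}
  {f: True, j: True, n: False}
  {f: True, j: False, n: False}
  {j: True, f: False, n: False}


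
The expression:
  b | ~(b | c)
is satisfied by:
  {b: True, c: False}
  {c: False, b: False}
  {c: True, b: True}


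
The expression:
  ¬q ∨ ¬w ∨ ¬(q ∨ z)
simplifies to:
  ¬q ∨ ¬w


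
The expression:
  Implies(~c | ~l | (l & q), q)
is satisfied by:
  {q: True, l: True, c: True}
  {q: True, l: True, c: False}
  {q: True, c: True, l: False}
  {q: True, c: False, l: False}
  {l: True, c: True, q: False}


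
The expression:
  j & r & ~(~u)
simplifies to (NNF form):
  j & r & u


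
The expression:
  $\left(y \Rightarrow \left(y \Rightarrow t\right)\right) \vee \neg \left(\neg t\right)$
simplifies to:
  $t \vee \neg y$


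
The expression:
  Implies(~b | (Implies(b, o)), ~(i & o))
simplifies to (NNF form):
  ~i | ~o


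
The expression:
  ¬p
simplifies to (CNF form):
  ¬p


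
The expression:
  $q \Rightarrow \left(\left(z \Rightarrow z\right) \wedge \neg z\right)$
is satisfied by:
  {q: False, z: False}
  {z: True, q: False}
  {q: True, z: False}


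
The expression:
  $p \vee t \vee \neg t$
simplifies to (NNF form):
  $\text{True}$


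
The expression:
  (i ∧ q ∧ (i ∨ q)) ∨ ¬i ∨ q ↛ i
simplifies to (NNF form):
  q ∨ ¬i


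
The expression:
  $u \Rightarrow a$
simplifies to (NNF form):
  $a \vee \neg u$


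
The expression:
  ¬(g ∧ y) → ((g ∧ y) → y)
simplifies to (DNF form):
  True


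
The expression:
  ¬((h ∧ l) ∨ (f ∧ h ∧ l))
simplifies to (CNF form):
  ¬h ∨ ¬l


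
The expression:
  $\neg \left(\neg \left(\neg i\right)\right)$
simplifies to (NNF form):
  $\neg i$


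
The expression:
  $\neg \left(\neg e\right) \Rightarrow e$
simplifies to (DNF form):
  $\text{True}$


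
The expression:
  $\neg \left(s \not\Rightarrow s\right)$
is always true.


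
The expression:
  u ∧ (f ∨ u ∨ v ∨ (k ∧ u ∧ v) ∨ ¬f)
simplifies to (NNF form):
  u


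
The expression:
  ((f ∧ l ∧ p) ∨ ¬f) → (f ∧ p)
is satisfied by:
  {f: True}


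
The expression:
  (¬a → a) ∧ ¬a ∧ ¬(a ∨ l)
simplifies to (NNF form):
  False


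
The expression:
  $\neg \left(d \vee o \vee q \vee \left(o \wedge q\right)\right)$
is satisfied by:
  {q: False, o: False, d: False}


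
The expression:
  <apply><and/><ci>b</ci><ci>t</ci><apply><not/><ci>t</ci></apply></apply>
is never true.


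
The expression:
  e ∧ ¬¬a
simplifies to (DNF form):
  a ∧ e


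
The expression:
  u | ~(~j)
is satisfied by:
  {u: True, j: True}
  {u: True, j: False}
  {j: True, u: False}


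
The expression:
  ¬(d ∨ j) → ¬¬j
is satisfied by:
  {d: True, j: True}
  {d: True, j: False}
  {j: True, d: False}


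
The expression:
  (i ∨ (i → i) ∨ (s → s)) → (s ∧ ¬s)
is never true.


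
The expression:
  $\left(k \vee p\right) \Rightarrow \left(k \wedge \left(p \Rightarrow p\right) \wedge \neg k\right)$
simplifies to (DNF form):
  $\neg k \wedge \neg p$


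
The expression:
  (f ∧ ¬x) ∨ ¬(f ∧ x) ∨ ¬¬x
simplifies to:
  True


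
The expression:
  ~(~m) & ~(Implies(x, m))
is never true.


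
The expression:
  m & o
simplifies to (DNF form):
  m & o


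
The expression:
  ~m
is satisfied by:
  {m: False}


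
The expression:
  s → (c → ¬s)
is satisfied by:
  {s: False, c: False}
  {c: True, s: False}
  {s: True, c: False}


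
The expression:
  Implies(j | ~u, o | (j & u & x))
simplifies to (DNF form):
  o | (u & x) | (u & ~j)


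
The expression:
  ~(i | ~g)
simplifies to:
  g & ~i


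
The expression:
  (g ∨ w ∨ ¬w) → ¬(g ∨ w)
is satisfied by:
  {g: False, w: False}


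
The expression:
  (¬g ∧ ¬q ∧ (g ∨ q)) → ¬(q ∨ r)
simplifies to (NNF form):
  True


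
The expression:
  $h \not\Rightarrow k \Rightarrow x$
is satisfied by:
  {x: True, k: True, h: False}
  {x: True, h: False, k: False}
  {k: True, h: False, x: False}
  {k: False, h: False, x: False}
  {x: True, k: True, h: True}
  {x: True, h: True, k: False}
  {k: True, h: True, x: False}


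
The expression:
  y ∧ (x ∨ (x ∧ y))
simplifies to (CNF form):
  x ∧ y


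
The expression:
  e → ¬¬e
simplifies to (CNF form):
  True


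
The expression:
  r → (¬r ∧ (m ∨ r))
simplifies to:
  ¬r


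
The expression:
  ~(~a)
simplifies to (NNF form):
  a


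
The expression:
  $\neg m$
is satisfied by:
  {m: False}


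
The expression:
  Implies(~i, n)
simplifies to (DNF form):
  i | n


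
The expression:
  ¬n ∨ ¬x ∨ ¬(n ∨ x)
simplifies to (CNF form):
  ¬n ∨ ¬x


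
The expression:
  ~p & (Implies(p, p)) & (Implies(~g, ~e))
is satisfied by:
  {g: True, e: False, p: False}
  {e: False, p: False, g: False}
  {g: True, e: True, p: False}


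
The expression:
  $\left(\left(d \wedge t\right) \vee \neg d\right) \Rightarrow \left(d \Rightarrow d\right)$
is always true.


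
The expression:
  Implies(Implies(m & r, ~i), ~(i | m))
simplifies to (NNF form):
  (i | ~m) & (m | ~i) & (r | ~m)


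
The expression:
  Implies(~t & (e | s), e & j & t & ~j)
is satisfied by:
  {t: True, s: False, e: False}
  {t: True, e: True, s: False}
  {t: True, s: True, e: False}
  {t: True, e: True, s: True}
  {e: False, s: False, t: False}


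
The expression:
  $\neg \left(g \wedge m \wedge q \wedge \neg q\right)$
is always true.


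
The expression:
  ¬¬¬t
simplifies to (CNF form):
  ¬t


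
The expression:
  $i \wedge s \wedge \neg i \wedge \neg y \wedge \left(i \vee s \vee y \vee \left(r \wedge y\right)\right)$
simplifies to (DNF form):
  $\text{False}$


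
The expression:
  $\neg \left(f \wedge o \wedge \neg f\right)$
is always true.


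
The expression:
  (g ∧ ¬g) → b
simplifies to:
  True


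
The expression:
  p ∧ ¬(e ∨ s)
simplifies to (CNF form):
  p ∧ ¬e ∧ ¬s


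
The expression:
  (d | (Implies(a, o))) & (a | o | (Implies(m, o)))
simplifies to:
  o | (a & d) | (~a & ~m)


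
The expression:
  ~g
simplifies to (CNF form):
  ~g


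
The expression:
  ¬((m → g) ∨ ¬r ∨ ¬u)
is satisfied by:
  {r: True, m: True, u: True, g: False}


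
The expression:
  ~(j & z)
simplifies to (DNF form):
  ~j | ~z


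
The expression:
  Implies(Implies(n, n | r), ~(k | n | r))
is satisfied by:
  {n: False, r: False, k: False}


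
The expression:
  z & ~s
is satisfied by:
  {z: True, s: False}


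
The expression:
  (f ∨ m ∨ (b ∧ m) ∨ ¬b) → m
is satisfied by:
  {b: True, m: True, f: False}
  {m: True, f: False, b: False}
  {b: True, m: True, f: True}
  {m: True, f: True, b: False}
  {b: True, f: False, m: False}


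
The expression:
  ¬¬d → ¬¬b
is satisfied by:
  {b: True, d: False}
  {d: False, b: False}
  {d: True, b: True}


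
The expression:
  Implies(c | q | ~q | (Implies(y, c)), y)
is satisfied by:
  {y: True}


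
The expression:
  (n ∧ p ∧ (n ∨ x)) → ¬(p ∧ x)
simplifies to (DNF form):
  ¬n ∨ ¬p ∨ ¬x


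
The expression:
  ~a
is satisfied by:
  {a: False}


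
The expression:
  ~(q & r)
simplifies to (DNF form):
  ~q | ~r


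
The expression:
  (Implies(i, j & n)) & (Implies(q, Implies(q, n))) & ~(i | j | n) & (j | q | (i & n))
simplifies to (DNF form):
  False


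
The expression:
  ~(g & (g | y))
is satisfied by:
  {g: False}


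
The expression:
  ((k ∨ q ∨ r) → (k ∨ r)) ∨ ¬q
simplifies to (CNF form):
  k ∨ r ∨ ¬q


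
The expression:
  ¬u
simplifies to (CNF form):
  ¬u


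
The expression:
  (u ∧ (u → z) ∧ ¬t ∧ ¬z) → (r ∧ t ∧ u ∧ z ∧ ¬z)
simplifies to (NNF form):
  True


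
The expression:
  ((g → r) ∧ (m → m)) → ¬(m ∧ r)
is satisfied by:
  {m: False, r: False}
  {r: True, m: False}
  {m: True, r: False}


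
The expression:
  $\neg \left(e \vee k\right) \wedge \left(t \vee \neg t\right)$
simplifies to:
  $\neg e \wedge \neg k$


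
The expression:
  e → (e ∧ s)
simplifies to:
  s ∨ ¬e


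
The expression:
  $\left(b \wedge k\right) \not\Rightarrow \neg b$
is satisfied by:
  {b: True, k: True}


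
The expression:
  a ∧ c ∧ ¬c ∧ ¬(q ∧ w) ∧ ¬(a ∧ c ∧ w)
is never true.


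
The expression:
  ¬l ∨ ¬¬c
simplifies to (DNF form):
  c ∨ ¬l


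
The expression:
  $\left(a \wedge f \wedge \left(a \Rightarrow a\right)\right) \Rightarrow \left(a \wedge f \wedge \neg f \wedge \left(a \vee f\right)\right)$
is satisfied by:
  {a: False, f: False}
  {f: True, a: False}
  {a: True, f: False}


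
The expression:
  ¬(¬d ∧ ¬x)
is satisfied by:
  {x: True, d: True}
  {x: True, d: False}
  {d: True, x: False}


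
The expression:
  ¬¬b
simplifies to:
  b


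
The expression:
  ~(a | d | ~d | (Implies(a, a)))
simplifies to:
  False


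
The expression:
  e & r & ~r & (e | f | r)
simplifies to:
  False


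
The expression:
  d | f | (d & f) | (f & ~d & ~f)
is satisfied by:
  {d: True, f: True}
  {d: True, f: False}
  {f: True, d: False}


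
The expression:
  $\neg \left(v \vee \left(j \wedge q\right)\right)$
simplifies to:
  $\neg v \wedge \left(\neg j \vee \neg q\right)$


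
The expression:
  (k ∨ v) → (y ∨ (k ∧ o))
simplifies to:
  y ∨ (k ∧ o) ∨ (¬k ∧ ¬v)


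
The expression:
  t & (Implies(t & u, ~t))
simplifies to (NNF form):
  t & ~u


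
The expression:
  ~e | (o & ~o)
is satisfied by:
  {e: False}


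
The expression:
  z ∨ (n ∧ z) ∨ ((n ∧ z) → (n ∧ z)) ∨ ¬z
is always true.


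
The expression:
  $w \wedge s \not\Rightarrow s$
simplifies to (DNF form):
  $\text{False}$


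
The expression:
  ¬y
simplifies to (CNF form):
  ¬y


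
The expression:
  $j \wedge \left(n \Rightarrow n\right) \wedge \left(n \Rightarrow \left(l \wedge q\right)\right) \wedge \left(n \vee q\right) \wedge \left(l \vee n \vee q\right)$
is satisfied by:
  {j: True, l: True, q: True, n: False}
  {j: True, q: True, l: False, n: False}
  {j: True, n: True, l: True, q: True}


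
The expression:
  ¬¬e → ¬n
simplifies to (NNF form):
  ¬e ∨ ¬n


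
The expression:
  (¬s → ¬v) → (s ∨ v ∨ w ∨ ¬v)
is always true.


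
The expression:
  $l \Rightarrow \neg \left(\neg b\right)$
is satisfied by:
  {b: True, l: False}
  {l: False, b: False}
  {l: True, b: True}


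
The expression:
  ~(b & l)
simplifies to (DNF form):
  ~b | ~l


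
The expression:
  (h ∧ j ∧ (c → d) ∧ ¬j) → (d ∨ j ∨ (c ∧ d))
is always true.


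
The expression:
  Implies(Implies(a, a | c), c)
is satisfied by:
  {c: True}


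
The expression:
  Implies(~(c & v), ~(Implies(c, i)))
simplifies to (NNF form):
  c & (v | ~i)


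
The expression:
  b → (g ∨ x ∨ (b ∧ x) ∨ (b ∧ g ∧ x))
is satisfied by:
  {x: True, g: True, b: False}
  {x: True, g: False, b: False}
  {g: True, x: False, b: False}
  {x: False, g: False, b: False}
  {x: True, b: True, g: True}
  {x: True, b: True, g: False}
  {b: True, g: True, x: False}


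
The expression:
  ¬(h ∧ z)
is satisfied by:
  {h: False, z: False}
  {z: True, h: False}
  {h: True, z: False}


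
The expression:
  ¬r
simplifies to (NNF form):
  ¬r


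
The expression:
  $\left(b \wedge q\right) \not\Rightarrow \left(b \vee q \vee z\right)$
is never true.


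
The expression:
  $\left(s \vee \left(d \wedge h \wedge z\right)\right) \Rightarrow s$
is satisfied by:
  {s: True, h: False, z: False, d: False}
  {d: False, h: False, s: False, z: False}
  {d: True, s: True, h: False, z: False}
  {d: True, h: False, s: False, z: False}
  {z: True, s: True, d: False, h: False}
  {z: True, d: False, h: False, s: False}
  {z: True, d: True, s: True, h: False}
  {z: True, d: True, h: False, s: False}
  {s: True, h: True, z: False, d: False}
  {h: True, z: False, s: False, d: False}
  {d: True, h: True, s: True, z: False}
  {d: True, h: True, z: False, s: False}
  {s: True, h: True, z: True, d: False}
  {h: True, z: True, d: False, s: False}
  {d: True, h: True, z: True, s: True}


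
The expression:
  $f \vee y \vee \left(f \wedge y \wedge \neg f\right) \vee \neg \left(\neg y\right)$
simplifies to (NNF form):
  $f \vee y$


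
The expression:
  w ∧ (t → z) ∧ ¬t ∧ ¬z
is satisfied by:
  {w: True, t: False, z: False}


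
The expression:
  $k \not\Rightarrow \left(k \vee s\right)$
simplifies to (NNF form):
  $\text{False}$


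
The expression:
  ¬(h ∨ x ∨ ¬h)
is never true.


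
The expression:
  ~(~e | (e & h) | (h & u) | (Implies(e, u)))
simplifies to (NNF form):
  e & ~h & ~u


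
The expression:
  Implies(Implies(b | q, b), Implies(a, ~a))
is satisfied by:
  {q: True, a: False, b: False}
  {q: False, a: False, b: False}
  {b: True, q: True, a: False}
  {b: True, q: False, a: False}
  {a: True, q: True, b: False}


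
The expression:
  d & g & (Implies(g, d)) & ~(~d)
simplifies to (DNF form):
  d & g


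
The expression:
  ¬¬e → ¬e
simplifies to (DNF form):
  ¬e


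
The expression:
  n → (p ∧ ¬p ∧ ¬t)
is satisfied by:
  {n: False}


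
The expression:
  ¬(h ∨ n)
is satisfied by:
  {n: False, h: False}


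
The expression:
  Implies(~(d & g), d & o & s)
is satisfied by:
  {o: True, g: True, d: True, s: True}
  {o: True, g: True, d: True, s: False}
  {g: True, d: True, s: True, o: False}
  {g: True, d: True, s: False, o: False}
  {o: True, d: True, s: True, g: False}


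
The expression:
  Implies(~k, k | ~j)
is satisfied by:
  {k: True, j: False}
  {j: False, k: False}
  {j: True, k: True}


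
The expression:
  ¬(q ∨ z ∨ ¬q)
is never true.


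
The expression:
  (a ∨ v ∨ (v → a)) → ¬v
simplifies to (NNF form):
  ¬v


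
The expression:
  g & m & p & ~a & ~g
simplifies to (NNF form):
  False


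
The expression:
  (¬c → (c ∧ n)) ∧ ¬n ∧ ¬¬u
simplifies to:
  c ∧ u ∧ ¬n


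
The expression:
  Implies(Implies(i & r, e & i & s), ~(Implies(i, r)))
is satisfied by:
  {i: True, s: False, e: False, r: False}
  {i: True, r: True, s: False, e: False}
  {i: True, e: True, s: False, r: False}
  {i: True, r: True, e: True, s: False}
  {i: True, s: True, e: False, r: False}
  {i: True, r: True, s: True, e: False}
  {i: True, e: True, s: True, r: False}


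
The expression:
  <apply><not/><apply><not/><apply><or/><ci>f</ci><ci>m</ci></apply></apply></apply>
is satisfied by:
  {m: True, f: True}
  {m: True, f: False}
  {f: True, m: False}


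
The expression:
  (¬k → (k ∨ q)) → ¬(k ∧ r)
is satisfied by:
  {k: False, r: False}
  {r: True, k: False}
  {k: True, r: False}


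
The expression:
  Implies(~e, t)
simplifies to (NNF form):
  e | t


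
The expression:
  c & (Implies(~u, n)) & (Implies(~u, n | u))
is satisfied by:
  {c: True, n: True, u: True}
  {c: True, n: True, u: False}
  {c: True, u: True, n: False}


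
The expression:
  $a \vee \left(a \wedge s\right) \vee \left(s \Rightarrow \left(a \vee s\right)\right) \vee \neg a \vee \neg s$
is always true.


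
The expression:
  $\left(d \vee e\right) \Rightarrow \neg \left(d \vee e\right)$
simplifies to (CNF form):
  $\neg d \wedge \neg e$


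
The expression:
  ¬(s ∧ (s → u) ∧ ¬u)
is always true.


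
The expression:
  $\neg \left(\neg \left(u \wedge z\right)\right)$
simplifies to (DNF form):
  $u \wedge z$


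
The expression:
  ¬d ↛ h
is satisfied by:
  {h: True, d: False}
  {d: False, h: False}
  {d: True, h: True}


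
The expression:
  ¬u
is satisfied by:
  {u: False}


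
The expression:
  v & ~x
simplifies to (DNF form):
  v & ~x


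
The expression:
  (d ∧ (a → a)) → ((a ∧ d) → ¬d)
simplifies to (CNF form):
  ¬a ∨ ¬d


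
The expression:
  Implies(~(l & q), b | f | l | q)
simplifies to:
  b | f | l | q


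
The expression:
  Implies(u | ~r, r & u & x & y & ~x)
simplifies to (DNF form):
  r & ~u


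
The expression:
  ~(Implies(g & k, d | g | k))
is never true.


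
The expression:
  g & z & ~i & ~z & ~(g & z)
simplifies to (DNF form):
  False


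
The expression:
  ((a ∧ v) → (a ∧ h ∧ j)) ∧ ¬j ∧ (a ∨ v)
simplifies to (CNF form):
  ¬j ∧ (a ∨ v) ∧ (¬a ∨ ¬v)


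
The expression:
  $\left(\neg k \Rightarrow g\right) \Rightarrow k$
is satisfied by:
  {k: True, g: False}
  {g: False, k: False}
  {g: True, k: True}


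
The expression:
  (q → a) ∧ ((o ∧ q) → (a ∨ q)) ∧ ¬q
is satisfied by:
  {q: False}


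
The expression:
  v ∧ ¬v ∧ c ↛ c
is never true.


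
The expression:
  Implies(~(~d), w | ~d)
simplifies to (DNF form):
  w | ~d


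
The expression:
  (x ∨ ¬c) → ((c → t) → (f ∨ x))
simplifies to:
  c ∨ f ∨ x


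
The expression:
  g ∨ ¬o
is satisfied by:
  {g: True, o: False}
  {o: False, g: False}
  {o: True, g: True}


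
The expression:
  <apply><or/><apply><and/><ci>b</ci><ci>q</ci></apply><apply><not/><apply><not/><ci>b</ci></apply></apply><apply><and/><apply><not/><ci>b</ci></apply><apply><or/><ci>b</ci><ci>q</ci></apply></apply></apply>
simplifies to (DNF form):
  <apply><or/><ci>b</ci><ci>q</ci></apply>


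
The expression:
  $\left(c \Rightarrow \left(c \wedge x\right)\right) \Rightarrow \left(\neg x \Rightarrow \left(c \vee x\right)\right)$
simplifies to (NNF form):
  $c \vee x$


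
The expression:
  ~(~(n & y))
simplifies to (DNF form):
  n & y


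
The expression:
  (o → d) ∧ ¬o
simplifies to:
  ¬o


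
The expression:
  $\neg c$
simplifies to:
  $\neg c$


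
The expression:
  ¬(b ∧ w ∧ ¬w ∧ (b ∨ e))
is always true.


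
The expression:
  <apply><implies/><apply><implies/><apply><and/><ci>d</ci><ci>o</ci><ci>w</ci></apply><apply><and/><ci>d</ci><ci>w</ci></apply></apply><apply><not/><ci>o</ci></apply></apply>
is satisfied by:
  {o: False}


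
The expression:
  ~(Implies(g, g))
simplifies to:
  False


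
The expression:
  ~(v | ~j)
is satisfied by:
  {j: True, v: False}


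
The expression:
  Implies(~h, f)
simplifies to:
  f | h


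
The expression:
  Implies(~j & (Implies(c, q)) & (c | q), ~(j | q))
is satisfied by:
  {j: True, q: False}
  {q: False, j: False}
  {q: True, j: True}


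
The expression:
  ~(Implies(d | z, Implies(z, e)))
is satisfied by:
  {z: True, e: False}


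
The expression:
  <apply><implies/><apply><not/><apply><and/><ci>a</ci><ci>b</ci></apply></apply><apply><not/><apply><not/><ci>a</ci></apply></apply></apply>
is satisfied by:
  {a: True}


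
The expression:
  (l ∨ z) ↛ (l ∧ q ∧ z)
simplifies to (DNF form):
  (l ∧ ¬z) ∨ (z ∧ ¬l) ∨ (z ∧ ¬q)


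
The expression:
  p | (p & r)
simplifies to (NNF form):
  p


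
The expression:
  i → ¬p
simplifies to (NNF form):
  ¬i ∨ ¬p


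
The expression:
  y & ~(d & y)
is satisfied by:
  {y: True, d: False}


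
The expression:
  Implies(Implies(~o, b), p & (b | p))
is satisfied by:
  {p: True, b: False, o: False}
  {o: True, p: True, b: False}
  {p: True, b: True, o: False}
  {o: True, p: True, b: True}
  {o: False, b: False, p: False}


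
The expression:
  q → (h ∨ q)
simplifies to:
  True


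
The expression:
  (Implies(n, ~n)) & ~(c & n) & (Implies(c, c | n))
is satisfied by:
  {n: False}


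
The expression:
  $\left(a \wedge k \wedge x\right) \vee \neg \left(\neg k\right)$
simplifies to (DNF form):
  $k$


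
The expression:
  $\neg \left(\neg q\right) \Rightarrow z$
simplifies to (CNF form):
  $z \vee \neg q$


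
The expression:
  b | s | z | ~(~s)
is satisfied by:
  {b: True, z: True, s: True}
  {b: True, z: True, s: False}
  {b: True, s: True, z: False}
  {b: True, s: False, z: False}
  {z: True, s: True, b: False}
  {z: True, s: False, b: False}
  {s: True, z: False, b: False}


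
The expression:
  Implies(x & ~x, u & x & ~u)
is always true.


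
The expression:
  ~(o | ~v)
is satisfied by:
  {v: True, o: False}


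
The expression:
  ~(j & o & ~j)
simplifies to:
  True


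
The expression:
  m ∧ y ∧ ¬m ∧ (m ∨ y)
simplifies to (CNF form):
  False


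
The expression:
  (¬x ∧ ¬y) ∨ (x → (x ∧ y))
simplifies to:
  y ∨ ¬x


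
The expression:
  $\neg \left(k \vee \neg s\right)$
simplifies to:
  $s \wedge \neg k$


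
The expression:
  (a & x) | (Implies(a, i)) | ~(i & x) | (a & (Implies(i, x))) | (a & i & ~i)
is always true.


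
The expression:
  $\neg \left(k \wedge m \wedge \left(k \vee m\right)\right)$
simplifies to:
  $\neg k \vee \neg m$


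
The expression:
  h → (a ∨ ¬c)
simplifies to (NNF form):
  a ∨ ¬c ∨ ¬h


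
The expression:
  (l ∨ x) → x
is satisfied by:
  {x: True, l: False}
  {l: False, x: False}
  {l: True, x: True}


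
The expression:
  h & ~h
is never true.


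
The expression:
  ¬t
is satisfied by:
  {t: False}


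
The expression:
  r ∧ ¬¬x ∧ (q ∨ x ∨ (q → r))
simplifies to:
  r ∧ x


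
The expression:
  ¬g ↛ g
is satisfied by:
  {g: False}


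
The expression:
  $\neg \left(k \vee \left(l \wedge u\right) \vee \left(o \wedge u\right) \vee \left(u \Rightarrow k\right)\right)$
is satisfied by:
  {u: True, o: False, l: False, k: False}


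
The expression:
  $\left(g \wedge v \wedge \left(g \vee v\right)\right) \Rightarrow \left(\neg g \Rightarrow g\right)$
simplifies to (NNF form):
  $\text{True}$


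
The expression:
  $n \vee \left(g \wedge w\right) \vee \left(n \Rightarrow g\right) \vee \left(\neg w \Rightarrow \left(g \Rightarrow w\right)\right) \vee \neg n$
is always true.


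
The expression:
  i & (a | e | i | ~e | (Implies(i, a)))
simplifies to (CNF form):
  i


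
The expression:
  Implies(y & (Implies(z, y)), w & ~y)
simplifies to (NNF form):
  ~y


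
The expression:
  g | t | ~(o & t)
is always true.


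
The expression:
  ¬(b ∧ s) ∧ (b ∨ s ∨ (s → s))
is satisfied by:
  {s: False, b: False}
  {b: True, s: False}
  {s: True, b: False}


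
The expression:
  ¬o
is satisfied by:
  {o: False}


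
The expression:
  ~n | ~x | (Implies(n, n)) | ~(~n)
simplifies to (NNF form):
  True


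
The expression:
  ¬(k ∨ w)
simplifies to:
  ¬k ∧ ¬w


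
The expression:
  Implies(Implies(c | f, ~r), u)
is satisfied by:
  {r: True, u: True, f: True, c: True}
  {r: True, u: True, f: True, c: False}
  {r: True, u: True, c: True, f: False}
  {r: True, u: True, c: False, f: False}
  {u: True, f: True, c: True, r: False}
  {u: True, f: True, c: False, r: False}
  {u: True, f: False, c: True, r: False}
  {u: True, f: False, c: False, r: False}
  {r: True, f: True, c: True, u: False}
  {r: True, f: True, c: False, u: False}
  {r: True, c: True, f: False, u: False}


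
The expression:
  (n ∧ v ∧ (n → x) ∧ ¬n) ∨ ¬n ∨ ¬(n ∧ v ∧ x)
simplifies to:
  ¬n ∨ ¬v ∨ ¬x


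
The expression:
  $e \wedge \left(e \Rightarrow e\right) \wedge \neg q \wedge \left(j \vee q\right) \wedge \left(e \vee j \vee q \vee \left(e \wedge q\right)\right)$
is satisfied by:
  {j: True, e: True, q: False}


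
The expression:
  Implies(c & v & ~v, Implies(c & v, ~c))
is always true.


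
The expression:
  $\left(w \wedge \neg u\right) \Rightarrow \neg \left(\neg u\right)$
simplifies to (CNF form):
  $u \vee \neg w$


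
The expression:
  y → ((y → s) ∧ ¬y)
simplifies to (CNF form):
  ¬y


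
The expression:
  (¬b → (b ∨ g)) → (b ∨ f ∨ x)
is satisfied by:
  {b: True, f: True, x: True, g: False}
  {b: True, f: True, x: False, g: False}
  {b: True, x: True, f: False, g: False}
  {b: True, x: False, f: False, g: False}
  {f: True, x: True, b: False, g: False}
  {f: True, x: False, b: False, g: False}
  {x: True, b: False, f: False, g: False}
  {x: False, b: False, f: False, g: False}
  {g: True, b: True, f: True, x: True}
  {g: True, b: True, f: True, x: False}
  {g: True, b: True, x: True, f: False}
  {g: True, b: True, x: False, f: False}
  {g: True, f: True, x: True, b: False}
  {g: True, f: True, x: False, b: False}
  {g: True, x: True, f: False, b: False}


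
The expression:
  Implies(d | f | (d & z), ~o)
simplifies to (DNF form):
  ~o | (~d & ~f)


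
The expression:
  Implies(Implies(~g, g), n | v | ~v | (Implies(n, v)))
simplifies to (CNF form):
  True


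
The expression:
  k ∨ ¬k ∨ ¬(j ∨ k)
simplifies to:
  True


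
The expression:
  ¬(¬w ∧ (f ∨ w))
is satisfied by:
  {w: True, f: False}
  {f: False, w: False}
  {f: True, w: True}


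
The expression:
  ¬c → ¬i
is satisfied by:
  {c: True, i: False}
  {i: False, c: False}
  {i: True, c: True}


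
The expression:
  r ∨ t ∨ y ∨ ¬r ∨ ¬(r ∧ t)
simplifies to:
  True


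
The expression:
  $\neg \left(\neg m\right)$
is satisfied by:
  {m: True}


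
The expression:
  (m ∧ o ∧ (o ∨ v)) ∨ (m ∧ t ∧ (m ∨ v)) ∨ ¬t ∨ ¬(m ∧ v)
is always true.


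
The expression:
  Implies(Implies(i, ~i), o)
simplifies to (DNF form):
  i | o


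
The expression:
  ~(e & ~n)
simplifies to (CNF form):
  n | ~e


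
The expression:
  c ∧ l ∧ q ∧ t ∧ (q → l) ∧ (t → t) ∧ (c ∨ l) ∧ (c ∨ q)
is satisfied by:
  {t: True, c: True, q: True, l: True}


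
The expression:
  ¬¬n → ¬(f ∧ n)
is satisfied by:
  {n: False, f: False}
  {f: True, n: False}
  {n: True, f: False}


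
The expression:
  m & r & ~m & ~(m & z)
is never true.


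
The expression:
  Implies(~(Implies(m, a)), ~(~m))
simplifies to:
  True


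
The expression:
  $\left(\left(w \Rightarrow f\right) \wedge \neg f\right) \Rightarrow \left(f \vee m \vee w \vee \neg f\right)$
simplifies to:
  $\text{True}$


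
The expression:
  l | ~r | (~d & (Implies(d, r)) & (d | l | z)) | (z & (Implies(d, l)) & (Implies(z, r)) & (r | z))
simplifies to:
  l | ~r | (z & ~d)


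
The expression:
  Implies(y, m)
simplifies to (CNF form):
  m | ~y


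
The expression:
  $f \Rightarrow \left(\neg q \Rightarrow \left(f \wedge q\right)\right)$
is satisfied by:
  {q: True, f: False}
  {f: False, q: False}
  {f: True, q: True}


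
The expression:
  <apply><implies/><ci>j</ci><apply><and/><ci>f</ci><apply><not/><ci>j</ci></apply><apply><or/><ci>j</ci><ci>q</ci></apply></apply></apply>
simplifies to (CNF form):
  <apply><not/><ci>j</ci></apply>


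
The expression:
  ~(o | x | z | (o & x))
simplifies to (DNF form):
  ~o & ~x & ~z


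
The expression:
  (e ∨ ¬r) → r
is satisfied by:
  {r: True}


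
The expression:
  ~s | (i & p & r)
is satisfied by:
  {p: True, i: True, r: True, s: False}
  {p: True, i: True, r: False, s: False}
  {p: True, r: True, i: False, s: False}
  {p: True, r: False, i: False, s: False}
  {i: True, r: True, p: False, s: False}
  {i: True, p: False, r: False, s: False}
  {i: False, r: True, p: False, s: False}
  {i: False, p: False, r: False, s: False}
  {p: True, s: True, i: True, r: True}


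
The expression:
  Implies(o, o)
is always true.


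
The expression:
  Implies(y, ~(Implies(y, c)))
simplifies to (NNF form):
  ~c | ~y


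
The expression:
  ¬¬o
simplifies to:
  o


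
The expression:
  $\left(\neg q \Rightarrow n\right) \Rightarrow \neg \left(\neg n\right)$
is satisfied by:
  {n: True, q: False}
  {q: False, n: False}
  {q: True, n: True}


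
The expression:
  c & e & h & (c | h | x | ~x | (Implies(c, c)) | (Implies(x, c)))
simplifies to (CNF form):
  c & e & h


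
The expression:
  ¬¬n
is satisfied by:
  {n: True}


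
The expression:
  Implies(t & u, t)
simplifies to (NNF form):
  True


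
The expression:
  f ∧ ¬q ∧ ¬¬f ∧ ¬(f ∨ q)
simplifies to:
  False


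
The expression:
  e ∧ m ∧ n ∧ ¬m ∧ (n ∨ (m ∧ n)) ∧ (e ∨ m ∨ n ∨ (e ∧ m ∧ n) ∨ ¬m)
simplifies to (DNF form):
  False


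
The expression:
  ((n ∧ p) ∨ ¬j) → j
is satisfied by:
  {j: True}


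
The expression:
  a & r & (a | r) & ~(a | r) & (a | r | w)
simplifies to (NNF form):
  False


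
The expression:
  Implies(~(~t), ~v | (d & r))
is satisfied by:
  {r: True, d: True, v: False, t: False}
  {r: True, d: False, v: False, t: False}
  {d: True, r: False, v: False, t: False}
  {r: False, d: False, v: False, t: False}
  {r: True, t: True, d: True, v: False}
  {r: True, t: True, d: False, v: False}
  {t: True, d: True, r: False, v: False}
  {t: True, r: False, d: False, v: False}
  {r: True, v: True, d: True, t: False}
  {r: True, v: True, d: False, t: False}
  {v: True, d: True, r: False, t: False}
  {v: True, r: False, d: False, t: False}
  {r: True, t: True, v: True, d: True}


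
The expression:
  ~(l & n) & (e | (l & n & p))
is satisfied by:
  {e: True, l: False, n: False}
  {n: True, e: True, l: False}
  {l: True, e: True, n: False}


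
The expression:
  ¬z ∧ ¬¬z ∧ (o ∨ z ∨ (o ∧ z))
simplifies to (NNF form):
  False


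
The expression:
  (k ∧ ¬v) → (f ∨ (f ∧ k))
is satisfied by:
  {v: True, f: True, k: False}
  {v: True, f: False, k: False}
  {f: True, v: False, k: False}
  {v: False, f: False, k: False}
  {v: True, k: True, f: True}
  {v: True, k: True, f: False}
  {k: True, f: True, v: False}


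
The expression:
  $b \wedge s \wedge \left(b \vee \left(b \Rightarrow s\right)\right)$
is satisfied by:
  {b: True, s: True}


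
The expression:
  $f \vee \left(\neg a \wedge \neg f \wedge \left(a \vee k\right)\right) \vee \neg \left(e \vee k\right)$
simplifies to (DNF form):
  $f \vee \left(k \wedge \neg a\right) \vee \left(\neg e \wedge \neg k\right)$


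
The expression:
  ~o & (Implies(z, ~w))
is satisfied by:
  {w: False, o: False, z: False}
  {z: True, w: False, o: False}
  {w: True, z: False, o: False}
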